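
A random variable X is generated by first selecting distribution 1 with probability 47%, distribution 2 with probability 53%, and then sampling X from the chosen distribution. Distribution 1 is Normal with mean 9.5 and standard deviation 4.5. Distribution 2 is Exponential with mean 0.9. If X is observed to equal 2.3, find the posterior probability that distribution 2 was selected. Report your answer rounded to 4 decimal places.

Likelihoods f(2.3 | ·): 1: 0.0246491; 2: 0.0862768.
Posterior ∝ prior × likelihood. Numerator for 2: 0.53·0.0862768 = 0.0457267.
Normalizing constant: 0.47·0.0246491 + 0.53·0.0862768 = 0.0573117.
P(2 | observation) = 0.0457267 / 0.0573117 = 0.797859.

0.7979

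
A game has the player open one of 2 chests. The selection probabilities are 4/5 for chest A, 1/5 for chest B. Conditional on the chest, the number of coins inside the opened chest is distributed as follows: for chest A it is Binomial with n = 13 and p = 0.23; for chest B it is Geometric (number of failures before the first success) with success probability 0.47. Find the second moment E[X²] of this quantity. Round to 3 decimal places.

9.728

For each component E[X²] = Var + (mean)², giving A: 11.2424; B: 3.67089.
Overall E[X²] = 0.8·11.2424 + 0.2·3.67089 = 9.7281.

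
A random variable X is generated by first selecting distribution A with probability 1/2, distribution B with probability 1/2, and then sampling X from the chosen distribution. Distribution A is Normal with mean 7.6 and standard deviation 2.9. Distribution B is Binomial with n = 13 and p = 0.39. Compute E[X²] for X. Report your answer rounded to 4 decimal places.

47.4838

For each component E[X²] = Var + (mean)², giving A: 66.17; B: 28.7976.
Overall E[X²] = 0.5·66.17 + 0.5·28.7976 = 47.4838.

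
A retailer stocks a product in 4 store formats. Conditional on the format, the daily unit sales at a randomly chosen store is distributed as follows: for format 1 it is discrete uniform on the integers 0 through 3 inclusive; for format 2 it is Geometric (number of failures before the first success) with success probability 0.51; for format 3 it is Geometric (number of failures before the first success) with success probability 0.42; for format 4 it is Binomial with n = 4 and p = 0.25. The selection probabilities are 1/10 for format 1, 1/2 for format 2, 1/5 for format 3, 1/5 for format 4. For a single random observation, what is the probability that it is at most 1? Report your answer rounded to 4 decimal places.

0.7103

Conditional on each format, P(X ≤ 1): 1: 0.5; 2: 0.7599; 3: 0.6636; 4: 0.738281.
By total probability, P(X ≤ 1) = 0.1·0.5 + 0.5·0.7599 + 0.2·0.6636 + 0.2·0.738281 = 0.710326.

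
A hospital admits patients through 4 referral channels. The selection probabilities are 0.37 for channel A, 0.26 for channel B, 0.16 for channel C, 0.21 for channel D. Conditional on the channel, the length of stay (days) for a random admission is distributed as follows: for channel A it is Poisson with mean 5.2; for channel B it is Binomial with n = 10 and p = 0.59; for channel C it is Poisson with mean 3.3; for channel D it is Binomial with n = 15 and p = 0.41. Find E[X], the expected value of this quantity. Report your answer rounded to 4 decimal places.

5.2775

Component means — A: 5.2; B: 5.9; C: 3.3; D: 6.15.
E[X] = 0.37·5.2 + 0.26·5.9 + 0.16·3.3 + 0.21·6.15 = 5.2775.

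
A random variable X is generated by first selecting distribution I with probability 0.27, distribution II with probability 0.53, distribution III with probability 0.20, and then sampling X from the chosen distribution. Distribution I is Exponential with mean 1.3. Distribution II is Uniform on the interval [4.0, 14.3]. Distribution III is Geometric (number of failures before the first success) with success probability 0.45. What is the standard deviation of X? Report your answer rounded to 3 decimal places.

Per component, I: μ=1.3, E[X²]=3.38; II: μ=9.15, E[X²]=92.5633; III: μ=1.22222, E[X²]=4.20988.
E[X] = 0.27·1.3 + 0.53·9.15 + 0.2·1.22222 = 5.44494.
E[X²] = 0.27·3.38 + 0.53·92.5633 + 0.2·4.20988 = 50.8131.
Var(X) = E[X²] − (E[X])² = 50.8131 − 29.6474 = 21.1657.
SD(X) = √21.1657 = 4.60062.

4.601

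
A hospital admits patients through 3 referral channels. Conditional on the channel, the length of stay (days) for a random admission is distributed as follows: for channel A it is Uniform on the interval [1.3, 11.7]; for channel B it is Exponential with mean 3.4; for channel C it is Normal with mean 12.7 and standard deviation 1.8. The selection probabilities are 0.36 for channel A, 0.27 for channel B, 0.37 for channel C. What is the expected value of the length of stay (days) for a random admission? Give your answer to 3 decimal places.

Component means — A: 6.5; B: 3.4; C: 12.7.
E[X] = 0.36·6.5 + 0.27·3.4 + 0.37·12.7 = 7.957.

7.957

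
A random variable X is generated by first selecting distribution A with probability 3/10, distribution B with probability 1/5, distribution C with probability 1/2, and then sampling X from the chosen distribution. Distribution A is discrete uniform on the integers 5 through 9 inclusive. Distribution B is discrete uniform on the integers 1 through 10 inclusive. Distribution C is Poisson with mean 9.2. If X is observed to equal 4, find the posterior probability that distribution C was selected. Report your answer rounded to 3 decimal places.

Likelihoods P(X=4 | ·): A: 0; B: 0.1; C: 0.03016.
Posterior ∝ prior × likelihood. Numerator for C: 0.5·0.03016 = 0.01508.
Normalizing constant: 0.3·0 + 0.2·0.1 + 0.5·0.03016 = 0.03508.
P(C | observation) = 0.01508 / 0.03508 = 0.429874.

0.430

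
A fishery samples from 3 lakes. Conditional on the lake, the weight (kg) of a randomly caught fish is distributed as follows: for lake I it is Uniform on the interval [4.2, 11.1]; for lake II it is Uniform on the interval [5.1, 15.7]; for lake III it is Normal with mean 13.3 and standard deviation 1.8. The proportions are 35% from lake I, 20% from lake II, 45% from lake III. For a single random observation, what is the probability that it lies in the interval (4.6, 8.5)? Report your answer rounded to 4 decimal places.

0.2637

Conditional on each lake, P(4.6 < X < 8.5): I: 0.565217; II: 0.320755; III: 0.00382971.
By total probability, P(4.6 < X < 8.5) = 0.35·0.565217 + 0.2·0.320755 + 0.45·0.00382971 = 0.2637.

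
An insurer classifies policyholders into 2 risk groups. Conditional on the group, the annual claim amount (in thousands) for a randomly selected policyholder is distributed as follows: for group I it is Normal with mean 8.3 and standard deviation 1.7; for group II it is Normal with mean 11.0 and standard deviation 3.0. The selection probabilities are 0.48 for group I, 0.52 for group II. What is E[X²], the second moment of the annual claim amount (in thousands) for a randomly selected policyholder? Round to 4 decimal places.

For each component E[X²] = Var + (mean)², giving I: 71.78; II: 130.
Overall E[X²] = 0.48·71.78 + 0.52·130 = 102.054.

102.0544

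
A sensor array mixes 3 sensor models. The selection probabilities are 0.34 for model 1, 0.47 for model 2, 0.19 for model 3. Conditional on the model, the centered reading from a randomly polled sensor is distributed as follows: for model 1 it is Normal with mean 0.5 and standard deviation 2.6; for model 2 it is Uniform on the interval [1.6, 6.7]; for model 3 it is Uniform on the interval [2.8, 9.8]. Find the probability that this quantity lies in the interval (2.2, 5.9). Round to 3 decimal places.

0.506

Conditional on each model, P(2.2 < X < 5.9): 1: 0.237701; 2: 0.72549; 3: 0.442857.
By total probability, P(2.2 < X < 5.9) = 0.34·0.237701 + 0.47·0.72549 + 0.19·0.442857 = 0.505942.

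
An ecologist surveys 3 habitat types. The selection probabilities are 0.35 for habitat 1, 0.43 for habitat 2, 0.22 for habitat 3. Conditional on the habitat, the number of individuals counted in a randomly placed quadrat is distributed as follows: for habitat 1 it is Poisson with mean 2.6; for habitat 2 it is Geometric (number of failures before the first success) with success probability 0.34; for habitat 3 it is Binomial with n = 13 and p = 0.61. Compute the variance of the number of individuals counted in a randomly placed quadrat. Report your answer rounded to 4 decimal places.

9.6911

Per component, 1: μ=2.6, E[X²]=9.36; 2: μ=1.94118, E[X²]=9.47751; 3: μ=7.93, E[X²]=65.9776.
E[X] = 0.35·2.6 + 0.43·1.94118 + 0.22·7.93 = 3.48931.
E[X²] = 0.35·9.36 + 0.43·9.47751 + 0.22·65.9776 = 21.8664.
Var(X) = E[X²] − (E[X])² = 21.8664 − 12.1753 = 9.69115.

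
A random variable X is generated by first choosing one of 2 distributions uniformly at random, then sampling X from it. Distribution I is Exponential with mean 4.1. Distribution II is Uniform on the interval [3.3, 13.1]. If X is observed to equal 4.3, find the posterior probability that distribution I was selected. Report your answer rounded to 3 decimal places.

0.456

Likelihoods f(4.3 | ·): I: 0.0854548; II: 0.102041.
Posterior ∝ prior × likelihood. Numerator for I: 0.5·0.0854548 = 0.0427274.
Normalizing constant: 0.5·0.0854548 + 0.5·0.102041 = 0.0937478.
P(I | observation) = 0.0427274 / 0.0937478 = 0.45577.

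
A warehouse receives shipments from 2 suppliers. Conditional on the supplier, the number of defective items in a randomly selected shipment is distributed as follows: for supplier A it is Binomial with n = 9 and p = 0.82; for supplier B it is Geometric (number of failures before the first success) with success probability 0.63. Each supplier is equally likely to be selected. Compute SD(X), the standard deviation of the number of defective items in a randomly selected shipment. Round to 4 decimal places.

3.5589

Per component, A: μ=7.38, E[X²]=55.7928; B: μ=0.587302, E[X²]=1.27715.
E[X] = 0.5·7.38 + 0.5·0.587302 = 3.98365.
E[X²] = 0.5·55.7928 + 0.5·1.27715 = 28.535.
Var(X) = E[X²] − (E[X])² = 28.535 − 15.8695 = 12.6655.
SD(X) = √12.6655 = 3.55886.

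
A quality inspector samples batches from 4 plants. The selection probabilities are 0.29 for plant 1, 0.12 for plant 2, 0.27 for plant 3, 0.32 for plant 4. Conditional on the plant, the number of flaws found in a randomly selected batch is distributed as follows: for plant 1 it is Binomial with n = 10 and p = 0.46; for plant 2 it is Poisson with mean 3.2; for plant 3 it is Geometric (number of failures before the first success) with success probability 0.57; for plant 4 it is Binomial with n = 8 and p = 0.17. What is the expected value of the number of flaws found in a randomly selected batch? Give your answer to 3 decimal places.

2.357

Component means — 1: 4.6; 2: 3.2; 3: 0.754386; 4: 1.36.
E[X] = 0.29·4.6 + 0.12·3.2 + 0.27·0.754386 + 0.32·1.36 = 2.35688.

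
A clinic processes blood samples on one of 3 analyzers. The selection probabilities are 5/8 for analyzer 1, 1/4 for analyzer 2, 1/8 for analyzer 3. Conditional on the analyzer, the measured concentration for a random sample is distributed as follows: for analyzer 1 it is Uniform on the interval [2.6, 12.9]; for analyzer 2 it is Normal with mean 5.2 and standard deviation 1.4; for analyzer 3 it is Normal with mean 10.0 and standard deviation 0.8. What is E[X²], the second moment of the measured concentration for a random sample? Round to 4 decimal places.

62.8946

For each component E[X²] = Var + (mean)², giving 1: 68.9033; 2: 29; 3: 100.64.
Overall E[X²] = 0.625·68.9033 + 0.25·29 + 0.125·100.64 = 62.8946.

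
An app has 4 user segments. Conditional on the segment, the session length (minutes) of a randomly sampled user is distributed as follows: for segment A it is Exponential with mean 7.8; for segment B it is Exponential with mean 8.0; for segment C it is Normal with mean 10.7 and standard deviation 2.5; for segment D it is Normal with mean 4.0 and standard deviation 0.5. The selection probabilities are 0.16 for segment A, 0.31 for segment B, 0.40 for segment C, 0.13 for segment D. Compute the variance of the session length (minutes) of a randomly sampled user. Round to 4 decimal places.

36.8305

Per component, A: μ=7.8, E[X²]=121.68; B: μ=8, E[X²]=128; C: μ=10.7, E[X²]=120.74; D: μ=4, E[X²]=16.25.
E[X] = 0.16·7.8 + 0.31·8 + 0.4·10.7 + 0.13·4 = 8.528.
E[X²] = 0.16·121.68 + 0.31·128 + 0.4·120.74 + 0.13·16.25 = 109.557.
Var(X) = E[X²] − (E[X])² = 109.557 − 72.7268 = 36.8305.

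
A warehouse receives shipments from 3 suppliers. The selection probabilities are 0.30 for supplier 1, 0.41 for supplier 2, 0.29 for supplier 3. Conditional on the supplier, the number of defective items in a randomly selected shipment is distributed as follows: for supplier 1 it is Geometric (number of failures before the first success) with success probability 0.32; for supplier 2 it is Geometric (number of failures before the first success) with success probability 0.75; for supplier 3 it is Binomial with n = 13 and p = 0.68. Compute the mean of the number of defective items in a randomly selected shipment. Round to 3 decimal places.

Component means — 1: 2.125; 2: 0.333333; 3: 8.84.
E[X] = 0.3·2.125 + 0.41·0.333333 + 0.29·8.84 = 3.33777.

3.338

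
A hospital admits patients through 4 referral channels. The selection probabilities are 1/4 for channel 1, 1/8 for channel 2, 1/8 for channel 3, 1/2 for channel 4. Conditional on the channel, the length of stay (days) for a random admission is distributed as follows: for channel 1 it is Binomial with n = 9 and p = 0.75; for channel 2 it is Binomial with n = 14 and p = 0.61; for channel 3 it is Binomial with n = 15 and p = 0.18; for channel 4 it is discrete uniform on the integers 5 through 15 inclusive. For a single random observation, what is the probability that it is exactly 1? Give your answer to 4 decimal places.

Conditional on each channel, P(X = 1): 1: 0.000102997; 2: 4.1238e-05; 3: 0.167787; 4: 0.
By total probability, P(X = 1) = 0.25·0.000102997 + 0.125·4.1238e-05 + 0.125·0.167787 + 0.5·0 = 0.0210042.

0.0210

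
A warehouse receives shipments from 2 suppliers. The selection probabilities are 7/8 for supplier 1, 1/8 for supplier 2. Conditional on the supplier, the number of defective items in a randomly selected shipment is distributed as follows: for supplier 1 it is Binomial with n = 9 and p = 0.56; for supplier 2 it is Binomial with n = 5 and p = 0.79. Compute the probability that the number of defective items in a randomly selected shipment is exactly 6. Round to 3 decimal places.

0.193

Conditional on each supplier, P(X = 6): 1: 0.220681; 2: 0.
By total probability, P(X = 6) = 0.875·0.220681 + 0.125·0 = 0.193096.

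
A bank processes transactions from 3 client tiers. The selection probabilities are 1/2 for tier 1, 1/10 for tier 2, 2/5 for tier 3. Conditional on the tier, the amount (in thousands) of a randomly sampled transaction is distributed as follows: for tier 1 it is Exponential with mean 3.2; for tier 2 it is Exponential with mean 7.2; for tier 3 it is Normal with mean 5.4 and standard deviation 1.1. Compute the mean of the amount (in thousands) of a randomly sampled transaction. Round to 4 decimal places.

Component means — 1: 3.2; 2: 7.2; 3: 5.4.
E[X] = 0.5·3.2 + 0.1·7.2 + 0.4·5.4 = 4.48.

4.4800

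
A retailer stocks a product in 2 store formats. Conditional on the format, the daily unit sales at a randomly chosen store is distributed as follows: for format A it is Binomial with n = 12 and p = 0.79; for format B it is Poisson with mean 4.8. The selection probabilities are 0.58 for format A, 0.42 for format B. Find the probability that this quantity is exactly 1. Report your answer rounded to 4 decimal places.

0.0166

Conditional on each format, P(X = 1): A: 3.32063e-07; B: 0.0395028.
By total probability, P(X = 1) = 0.58·3.32063e-07 + 0.42·0.0395028 = 0.0165914.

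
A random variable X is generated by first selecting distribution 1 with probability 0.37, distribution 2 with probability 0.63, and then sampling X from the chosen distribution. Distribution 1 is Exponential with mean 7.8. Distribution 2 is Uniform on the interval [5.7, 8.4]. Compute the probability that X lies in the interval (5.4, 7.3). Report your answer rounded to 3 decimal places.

Conditional on each component, P(5.4 < X < 7.3): 1: 0.108186; 2: 0.592593.
By total probability, P(5.4 < X < 7.3) = 0.37·0.108186 + 0.63·0.592593 = 0.413362.

0.413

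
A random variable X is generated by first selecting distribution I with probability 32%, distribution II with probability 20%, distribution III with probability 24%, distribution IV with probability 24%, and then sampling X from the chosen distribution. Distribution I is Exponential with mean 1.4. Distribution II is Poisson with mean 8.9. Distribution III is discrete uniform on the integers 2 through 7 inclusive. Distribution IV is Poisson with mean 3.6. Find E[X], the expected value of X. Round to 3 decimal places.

4.172

Component means — I: 1.4; II: 8.9; III: 4.5; IV: 3.6.
E[X] = 0.32·1.4 + 0.2·8.9 + 0.24·4.5 + 0.24·3.6 = 4.172.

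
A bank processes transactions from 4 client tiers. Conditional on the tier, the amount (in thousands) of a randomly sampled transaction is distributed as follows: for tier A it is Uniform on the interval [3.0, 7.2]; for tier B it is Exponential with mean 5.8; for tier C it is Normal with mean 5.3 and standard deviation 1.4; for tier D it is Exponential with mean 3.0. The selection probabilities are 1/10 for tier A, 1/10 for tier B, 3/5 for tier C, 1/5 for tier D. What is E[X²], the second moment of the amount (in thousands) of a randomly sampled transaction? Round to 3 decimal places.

31.106

For each component E[X²] = Var + (mean)², giving A: 27.48; B: 67.28; C: 30.05; D: 18.
Overall E[X²] = 0.1·27.48 + 0.1·67.28 + 0.6·30.05 + 0.2·18 = 31.106.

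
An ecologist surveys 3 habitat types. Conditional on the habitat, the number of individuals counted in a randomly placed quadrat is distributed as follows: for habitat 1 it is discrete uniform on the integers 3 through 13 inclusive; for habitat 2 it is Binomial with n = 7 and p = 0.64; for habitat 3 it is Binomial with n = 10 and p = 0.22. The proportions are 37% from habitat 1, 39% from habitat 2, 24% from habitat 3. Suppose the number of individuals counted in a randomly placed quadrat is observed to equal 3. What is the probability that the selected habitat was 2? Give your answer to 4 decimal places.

0.4072

Likelihoods P(X=3 | ·): 1: 0.0909091; 2: 0.154105; 3: 0.224446.
Posterior ∝ prior × likelihood. Numerator for 2: 0.39·0.154105 = 0.0601011.
Normalizing constant: 0.37·0.0909091 + 0.39·0.154105 + 0.24·0.224446 = 0.147604.
P(2 | observation) = 0.0601011 / 0.147604 = 0.407177.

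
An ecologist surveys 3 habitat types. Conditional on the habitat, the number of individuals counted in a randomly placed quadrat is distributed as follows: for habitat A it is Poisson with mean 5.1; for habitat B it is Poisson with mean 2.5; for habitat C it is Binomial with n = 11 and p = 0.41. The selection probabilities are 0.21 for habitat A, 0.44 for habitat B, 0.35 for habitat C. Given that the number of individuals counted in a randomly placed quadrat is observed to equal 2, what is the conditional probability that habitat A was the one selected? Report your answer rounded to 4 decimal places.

Likelihoods P(X=2 | ·): A: 0.0792882; B: 0.256516; C: 0.0800937.
Posterior ∝ prior × likelihood. Numerator for A: 0.21·0.0792882 = 0.0166505.
Normalizing constant: 0.21·0.0792882 + 0.44·0.256516 + 0.35·0.0800937 = 0.15755.
P(A | observation) = 0.0166505 / 0.15755 = 0.105684.

0.1057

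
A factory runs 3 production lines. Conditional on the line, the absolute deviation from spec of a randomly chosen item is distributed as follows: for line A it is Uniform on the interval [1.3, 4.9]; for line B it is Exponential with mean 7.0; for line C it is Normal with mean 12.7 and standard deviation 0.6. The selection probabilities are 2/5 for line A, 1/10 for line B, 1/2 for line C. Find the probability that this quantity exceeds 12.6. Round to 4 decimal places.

Conditional on each line, P(X > 12.6): A: 0; B: 0.165299; C: 0.566184.
By total probability, P(X > 12.6) = 0.4·0 + 0.1·0.165299 + 0.5·0.566184 = 0.299622.

0.2996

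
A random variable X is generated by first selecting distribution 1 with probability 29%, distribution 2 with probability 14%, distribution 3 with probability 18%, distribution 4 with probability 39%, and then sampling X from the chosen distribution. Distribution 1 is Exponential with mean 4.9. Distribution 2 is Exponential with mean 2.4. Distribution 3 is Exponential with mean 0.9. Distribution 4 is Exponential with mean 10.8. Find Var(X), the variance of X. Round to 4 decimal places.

69.2202

Per component, 1: μ=4.9, E[X²]=48.02; 2: μ=2.4, E[X²]=11.52; 3: μ=0.9, E[X²]=1.62; 4: μ=10.8, E[X²]=233.28.
E[X] = 0.29·4.9 + 0.14·2.4 + 0.18·0.9 + 0.39·10.8 = 6.131.
E[X²] = 0.29·48.02 + 0.14·11.52 + 0.18·1.62 + 0.39·233.28 = 106.809.
Var(X) = E[X²] − (E[X])² = 106.809 − 37.5892 = 69.2202.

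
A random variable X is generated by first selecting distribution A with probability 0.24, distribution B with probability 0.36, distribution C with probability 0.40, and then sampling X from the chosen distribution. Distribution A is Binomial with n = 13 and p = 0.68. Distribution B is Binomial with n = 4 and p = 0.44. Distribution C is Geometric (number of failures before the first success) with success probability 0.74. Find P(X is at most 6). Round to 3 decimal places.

0.780

Conditional on each component, P(X ≤ 6): A: 0.0853996; B: 1; C: 0.99992.
By total probability, P(X ≤ 6) = 0.24·0.0853996 + 0.36·1 + 0.4·0.99992 = 0.780464.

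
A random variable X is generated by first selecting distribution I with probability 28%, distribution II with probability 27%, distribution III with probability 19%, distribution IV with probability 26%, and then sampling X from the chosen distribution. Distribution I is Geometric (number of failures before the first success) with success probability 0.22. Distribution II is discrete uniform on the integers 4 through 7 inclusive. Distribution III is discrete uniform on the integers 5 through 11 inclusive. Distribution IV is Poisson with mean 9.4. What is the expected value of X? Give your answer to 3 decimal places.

6.442

Component means — I: 3.54545; II: 5.5; III: 8; IV: 9.4.
E[X] = 0.28·3.54545 + 0.27·5.5 + 0.19·8 + 0.26·9.4 = 6.44173.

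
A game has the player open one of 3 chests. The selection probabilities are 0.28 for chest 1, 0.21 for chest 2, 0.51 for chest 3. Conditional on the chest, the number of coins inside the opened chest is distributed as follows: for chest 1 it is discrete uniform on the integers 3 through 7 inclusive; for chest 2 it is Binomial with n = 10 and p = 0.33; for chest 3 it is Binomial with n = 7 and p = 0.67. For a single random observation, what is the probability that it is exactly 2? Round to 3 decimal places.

0.061

Conditional on each chest, P(X = 2): 1: 0; 2: 0.198993; 3: 0.0368925.
By total probability, P(X = 2) = 0.28·0 + 0.21·0.198993 + 0.51·0.0368925 = 0.0606038.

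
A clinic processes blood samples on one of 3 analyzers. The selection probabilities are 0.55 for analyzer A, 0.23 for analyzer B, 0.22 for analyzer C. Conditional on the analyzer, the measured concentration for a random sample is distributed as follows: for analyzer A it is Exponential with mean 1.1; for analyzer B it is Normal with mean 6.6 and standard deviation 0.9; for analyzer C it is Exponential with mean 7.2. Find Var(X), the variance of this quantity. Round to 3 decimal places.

Per component, A: μ=1.1, E[X²]=2.42; B: μ=6.6, E[X²]=44.37; C: μ=7.2, E[X²]=103.68.
E[X] = 0.55·1.1 + 0.23·6.6 + 0.22·7.2 = 3.707.
E[X²] = 0.55·2.42 + 0.23·44.37 + 0.22·103.68 = 34.3457.
Var(X) = E[X²] − (E[X])² = 34.3457 − 13.7418 = 20.6039.

20.604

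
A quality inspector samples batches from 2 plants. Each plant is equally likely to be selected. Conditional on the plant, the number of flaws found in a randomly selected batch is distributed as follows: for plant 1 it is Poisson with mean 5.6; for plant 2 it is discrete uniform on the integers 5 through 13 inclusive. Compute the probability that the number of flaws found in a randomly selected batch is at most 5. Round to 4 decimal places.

Conditional on each plant, P(X ≤ 5): 1: 0.511861; 2: 0.111111.
By total probability, P(X ≤ 5) = 0.5·0.511861 + 0.5·0.111111 = 0.311486.

0.3115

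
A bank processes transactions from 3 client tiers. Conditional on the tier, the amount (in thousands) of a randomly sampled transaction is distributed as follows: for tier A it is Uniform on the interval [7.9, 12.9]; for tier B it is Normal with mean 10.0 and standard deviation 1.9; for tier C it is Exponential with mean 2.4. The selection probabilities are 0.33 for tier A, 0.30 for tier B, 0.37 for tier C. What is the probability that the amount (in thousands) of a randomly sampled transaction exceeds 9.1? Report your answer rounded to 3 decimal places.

0.464

Conditional on each tier, P(X > 9.1): A: 0.76; B: 0.682137; C: 0.022558.
By total probability, P(X > 9.1) = 0.33·0.76 + 0.3·0.682137 + 0.37·0.022558 = 0.463788.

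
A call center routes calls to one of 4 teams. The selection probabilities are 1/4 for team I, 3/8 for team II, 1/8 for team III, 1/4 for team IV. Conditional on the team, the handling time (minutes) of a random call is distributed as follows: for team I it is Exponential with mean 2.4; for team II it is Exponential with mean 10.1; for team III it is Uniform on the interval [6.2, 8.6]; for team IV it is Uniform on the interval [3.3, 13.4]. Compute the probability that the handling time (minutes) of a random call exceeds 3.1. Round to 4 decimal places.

0.7196

Conditional on each team, P(X > 3.1): I: 0.274812; II: 0.735702; III: 1; IV: 1.
By total probability, P(X > 3.1) = 0.25·0.274812 + 0.375·0.735702 + 0.125·1 + 0.25·1 = 0.719591.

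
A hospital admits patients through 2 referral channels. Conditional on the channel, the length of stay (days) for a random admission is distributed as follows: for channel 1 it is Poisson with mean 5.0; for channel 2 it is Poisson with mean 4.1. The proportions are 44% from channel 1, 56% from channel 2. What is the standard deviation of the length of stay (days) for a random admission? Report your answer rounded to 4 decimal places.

2.1669

Per component, 1: μ=5, E[X²]=30; 2: μ=4.1, E[X²]=20.91.
E[X] = 0.44·5 + 0.56·4.1 = 4.496.
E[X²] = 0.44·30 + 0.56·20.91 = 24.9096.
Var(X) = E[X²] − (E[X])² = 24.9096 − 20.214 = 4.69558.
SD(X) = √4.69558 = 2.16693.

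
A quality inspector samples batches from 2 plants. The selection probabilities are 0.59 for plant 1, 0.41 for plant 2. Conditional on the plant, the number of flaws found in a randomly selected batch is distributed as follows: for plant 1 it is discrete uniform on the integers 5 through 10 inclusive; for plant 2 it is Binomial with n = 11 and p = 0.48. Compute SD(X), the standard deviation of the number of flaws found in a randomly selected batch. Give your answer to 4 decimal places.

2.0097

Per component, 1: μ=7.5, E[X²]=59.1667; 2: μ=5.28, E[X²]=30.624.
E[X] = 0.59·7.5 + 0.41·5.28 = 6.5898.
E[X²] = 0.59·59.1667 + 0.41·30.624 = 47.4642.
Var(X) = E[X²] − (E[X])² = 47.4642 − 43.4255 = 4.03871.
SD(X) = √4.03871 = 2.00965.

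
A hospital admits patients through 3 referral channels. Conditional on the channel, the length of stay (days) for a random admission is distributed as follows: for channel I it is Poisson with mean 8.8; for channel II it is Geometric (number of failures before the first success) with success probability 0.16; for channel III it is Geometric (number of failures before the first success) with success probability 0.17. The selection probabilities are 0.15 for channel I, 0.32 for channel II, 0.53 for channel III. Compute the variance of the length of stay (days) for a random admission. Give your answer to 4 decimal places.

Per component, I: μ=8.8, E[X²]=86.24; II: μ=5.25, E[X²]=60.375; III: μ=4.88235, E[X²]=52.5571.
E[X] = 0.15·8.8 + 0.32·5.25 + 0.53·4.88235 = 5.58765.
E[X²] = 0.15·86.24 + 0.32·60.375 + 0.53·52.5571 = 60.1113.
Var(X) = E[X²] − (E[X])² = 60.1113 − 31.2218 = 28.8895.

28.8895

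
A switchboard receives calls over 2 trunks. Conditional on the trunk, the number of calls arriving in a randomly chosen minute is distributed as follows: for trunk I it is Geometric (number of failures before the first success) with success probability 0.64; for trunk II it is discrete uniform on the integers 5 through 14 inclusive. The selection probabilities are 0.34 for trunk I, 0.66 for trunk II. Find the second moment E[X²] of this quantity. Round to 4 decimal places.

65.4164

For each component E[X²] = Var + (mean)², giving I: 1.19531; II: 98.5.
Overall E[X²] = 0.34·1.19531 + 0.66·98.5 = 65.4164.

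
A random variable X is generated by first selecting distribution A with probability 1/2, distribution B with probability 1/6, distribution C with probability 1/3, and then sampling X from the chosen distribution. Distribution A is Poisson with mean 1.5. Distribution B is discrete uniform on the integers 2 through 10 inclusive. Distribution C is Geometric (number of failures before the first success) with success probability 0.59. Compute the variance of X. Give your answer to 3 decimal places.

Per component, A: μ=1.5, E[X²]=3.75; B: μ=6, E[X²]=42.6667; C: μ=0.694915, E[X²]=1.66073.
E[X] = 0.5·1.5 + 0.166667·6 + 0.333333·0.694915 = 1.98164.
E[X²] = 0.5·3.75 + 0.166667·42.6667 + 0.333333·1.66073 = 9.53969.
Var(X) = E[X²] − (E[X])² = 9.53969 − 3.92689 = 5.6128.

5.613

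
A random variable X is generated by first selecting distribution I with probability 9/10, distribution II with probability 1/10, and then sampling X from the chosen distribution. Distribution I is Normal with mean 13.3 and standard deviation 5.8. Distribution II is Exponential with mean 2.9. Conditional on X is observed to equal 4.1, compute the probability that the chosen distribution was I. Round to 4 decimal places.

0.6772

Likelihoods f(4.1 | ·): I: 0.0195492; II: 0.0838686.
Posterior ∝ prior × likelihood. Numerator for I: 0.9·0.0195492 = 0.0175943.
Normalizing constant: 0.9·0.0195492 + 0.1·0.0838686 = 0.0259811.
P(I | observation) = 0.0175943 / 0.0259811 = 0.677194.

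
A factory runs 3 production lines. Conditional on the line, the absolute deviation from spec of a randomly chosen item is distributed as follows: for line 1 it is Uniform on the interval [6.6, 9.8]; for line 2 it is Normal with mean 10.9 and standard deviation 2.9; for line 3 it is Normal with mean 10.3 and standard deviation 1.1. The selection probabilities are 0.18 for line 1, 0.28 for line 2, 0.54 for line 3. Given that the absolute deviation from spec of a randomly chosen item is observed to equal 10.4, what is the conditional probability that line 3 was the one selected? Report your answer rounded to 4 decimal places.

0.8371

Likelihoods f(10.4 | ·): 1: 0; 2: 0.135537; 3: 0.361179.
Posterior ∝ prior × likelihood. Numerator for 3: 0.54·0.361179 = 0.195037.
Normalizing constant: 0.18·0 + 0.28·0.135537 + 0.54·0.361179 = 0.232987.
P(3 | observation) = 0.195037 / 0.232987 = 0.837114.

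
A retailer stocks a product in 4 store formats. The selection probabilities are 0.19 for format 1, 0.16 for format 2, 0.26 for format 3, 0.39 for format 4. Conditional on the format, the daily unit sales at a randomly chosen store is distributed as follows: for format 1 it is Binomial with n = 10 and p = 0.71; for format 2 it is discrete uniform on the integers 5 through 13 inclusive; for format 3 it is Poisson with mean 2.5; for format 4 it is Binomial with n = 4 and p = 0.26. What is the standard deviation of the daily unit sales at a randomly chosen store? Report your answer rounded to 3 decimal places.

Per component, 1: μ=7.1, E[X²]=52.469; 2: μ=9, E[X²]=87.6667; 3: μ=2.5, E[X²]=8.75; 4: μ=1.04, E[X²]=1.8512.
E[X] = 0.19·7.1 + 0.16·9 + 0.26·2.5 + 0.39·1.04 = 3.8446.
E[X²] = 0.19·52.469 + 0.16·87.6667 + 0.26·8.75 + 0.39·1.8512 = 26.9927.
Var(X) = E[X²] − (E[X])² = 26.9927 − 14.7809 = 12.2118.
SD(X) = √12.2118 = 3.49454.

3.495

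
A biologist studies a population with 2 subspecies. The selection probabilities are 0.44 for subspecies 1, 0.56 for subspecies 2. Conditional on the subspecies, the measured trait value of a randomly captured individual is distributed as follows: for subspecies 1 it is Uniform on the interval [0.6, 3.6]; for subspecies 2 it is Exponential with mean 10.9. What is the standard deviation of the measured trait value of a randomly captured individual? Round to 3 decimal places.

9.271

Per component, 1: μ=2.1, E[X²]=5.16; 2: μ=10.9, E[X²]=237.62.
E[X] = 0.44·2.1 + 0.56·10.9 = 7.028.
E[X²] = 0.44·5.16 + 0.56·237.62 = 135.338.
Var(X) = E[X²] − (E[X])² = 135.338 − 49.3928 = 85.9448.
SD(X) = √85.9448 = 9.27064.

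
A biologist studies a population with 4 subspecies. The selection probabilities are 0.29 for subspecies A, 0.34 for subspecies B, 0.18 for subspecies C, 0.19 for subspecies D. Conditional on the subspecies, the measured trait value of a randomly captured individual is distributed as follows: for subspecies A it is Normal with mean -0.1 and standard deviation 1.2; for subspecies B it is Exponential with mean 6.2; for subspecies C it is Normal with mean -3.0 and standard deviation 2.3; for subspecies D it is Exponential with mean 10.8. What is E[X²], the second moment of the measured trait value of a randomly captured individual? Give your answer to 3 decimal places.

For each component E[X²] = Var + (mean)², giving A: 1.45; B: 76.88; C: 14.29; D: 233.28.
Overall E[X²] = 0.29·1.45 + 0.34·76.88 + 0.18·14.29 + 0.19·233.28 = 73.4551.

73.455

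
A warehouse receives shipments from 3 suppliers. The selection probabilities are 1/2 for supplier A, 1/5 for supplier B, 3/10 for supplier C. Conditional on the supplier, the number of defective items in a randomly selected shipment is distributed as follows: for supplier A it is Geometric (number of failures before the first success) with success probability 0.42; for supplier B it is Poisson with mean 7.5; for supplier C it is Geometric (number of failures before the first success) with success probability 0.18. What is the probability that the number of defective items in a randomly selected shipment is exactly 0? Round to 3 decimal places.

Conditional on each supplier, P(X = 0): A: 0.42; B: 0.000553084; C: 0.18.
By total probability, P(X = 0) = 0.5·0.42 + 0.2·0.000553084 + 0.3·0.18 = 0.264111.

0.264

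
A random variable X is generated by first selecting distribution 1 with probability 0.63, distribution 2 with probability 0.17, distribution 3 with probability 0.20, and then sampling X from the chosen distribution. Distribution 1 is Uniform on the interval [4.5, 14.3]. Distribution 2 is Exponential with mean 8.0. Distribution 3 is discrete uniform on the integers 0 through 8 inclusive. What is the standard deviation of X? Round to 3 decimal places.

4.657

Per component, 1: μ=9.4, E[X²]=96.3633; 2: μ=8, E[X²]=128; 3: μ=4, E[X²]=22.6667.
E[X] = 0.63·9.4 + 0.17·8 + 0.2·4 = 8.082.
E[X²] = 0.63·96.3633 + 0.17·128 + 0.2·22.6667 = 87.0022.
Var(X) = E[X²] − (E[X])² = 87.0022 − 65.3187 = 21.6835.
SD(X) = √21.6835 = 4.65656.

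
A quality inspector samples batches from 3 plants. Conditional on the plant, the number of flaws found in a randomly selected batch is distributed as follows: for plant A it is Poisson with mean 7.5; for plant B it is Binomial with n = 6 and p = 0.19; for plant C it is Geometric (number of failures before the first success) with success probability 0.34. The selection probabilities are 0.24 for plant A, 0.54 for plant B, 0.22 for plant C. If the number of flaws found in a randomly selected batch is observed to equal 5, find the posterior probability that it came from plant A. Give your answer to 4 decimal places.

Likelihoods P(X=5 | ·): A: 0.109375; B: 0.00120338; C: 0.0425793.
Posterior ∝ prior × likelihood. Numerator for A: 0.24·0.109375 = 0.0262499.
Normalizing constant: 0.24·0.109375 + 0.54·0.00120338 + 0.22·0.0425793 = 0.0362672.
P(A | observation) = 0.0262499 / 0.0362672 = 0.723792.

0.7238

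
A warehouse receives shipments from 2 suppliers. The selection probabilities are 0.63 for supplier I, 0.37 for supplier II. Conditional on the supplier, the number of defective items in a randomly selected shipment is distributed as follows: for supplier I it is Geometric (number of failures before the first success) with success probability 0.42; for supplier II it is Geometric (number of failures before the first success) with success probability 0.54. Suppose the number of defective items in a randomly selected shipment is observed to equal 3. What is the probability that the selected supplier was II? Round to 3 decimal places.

0.274

Likelihoods P(X=3 | ·): I: 0.081947; II: 0.0525614.
Posterior ∝ prior × likelihood. Numerator for II: 0.37·0.0525614 = 0.0194477.
Normalizing constant: 0.63·0.081947 + 0.37·0.0525614 = 0.0710744.
P(II | observation) = 0.0194477 / 0.0710744 = 0.273625.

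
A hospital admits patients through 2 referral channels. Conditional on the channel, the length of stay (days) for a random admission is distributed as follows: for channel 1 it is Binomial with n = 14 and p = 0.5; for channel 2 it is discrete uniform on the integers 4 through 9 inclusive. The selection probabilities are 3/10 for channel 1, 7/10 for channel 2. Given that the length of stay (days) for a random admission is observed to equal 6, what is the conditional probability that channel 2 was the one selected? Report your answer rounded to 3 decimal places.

0.680

Likelihoods P(X=6 | ·): 1: 0.183289; 2: 0.166667.
Posterior ∝ prior × likelihood. Numerator for 2: 0.7·0.166667 = 0.116667.
Normalizing constant: 0.3·0.183289 + 0.7·0.166667 = 0.171653.
P(2 | observation) = 0.116667 / 0.171653 = 0.679665.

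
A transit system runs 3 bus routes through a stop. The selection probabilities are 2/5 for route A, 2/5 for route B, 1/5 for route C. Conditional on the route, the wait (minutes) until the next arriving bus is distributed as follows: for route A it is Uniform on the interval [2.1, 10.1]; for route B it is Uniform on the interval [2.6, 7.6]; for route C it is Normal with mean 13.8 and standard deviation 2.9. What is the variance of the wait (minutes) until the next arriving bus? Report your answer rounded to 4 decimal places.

15.6071

Per component, A: μ=6.1, E[X²]=42.5433; B: μ=5.1, E[X²]=28.0933; C: μ=13.8, E[X²]=198.85.
E[X] = 0.4·6.1 + 0.4·5.1 + 0.2·13.8 = 7.24.
E[X²] = 0.4·42.5433 + 0.4·28.0933 + 0.2·198.85 = 68.0247.
Var(X) = E[X²] − (E[X])² = 68.0247 − 52.4176 = 15.6071.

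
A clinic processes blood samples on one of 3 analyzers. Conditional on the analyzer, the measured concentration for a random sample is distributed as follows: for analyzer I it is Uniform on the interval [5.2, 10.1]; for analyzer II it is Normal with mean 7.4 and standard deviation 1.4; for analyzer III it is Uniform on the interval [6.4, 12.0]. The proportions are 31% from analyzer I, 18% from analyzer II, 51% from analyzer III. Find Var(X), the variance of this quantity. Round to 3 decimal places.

Per component, I: μ=7.65, E[X²]=60.5233; II: μ=7.4, E[X²]=56.72; III: μ=9.2, E[X²]=87.2533.
E[X] = 0.31·7.65 + 0.18·7.4 + 0.51·9.2 = 8.3955.
E[X²] = 0.31·60.5233 + 0.18·56.72 + 0.51·87.2533 = 73.471.
Var(X) = E[X²] − (E[X])² = 73.471 − 70.4844 = 2.98661.

2.987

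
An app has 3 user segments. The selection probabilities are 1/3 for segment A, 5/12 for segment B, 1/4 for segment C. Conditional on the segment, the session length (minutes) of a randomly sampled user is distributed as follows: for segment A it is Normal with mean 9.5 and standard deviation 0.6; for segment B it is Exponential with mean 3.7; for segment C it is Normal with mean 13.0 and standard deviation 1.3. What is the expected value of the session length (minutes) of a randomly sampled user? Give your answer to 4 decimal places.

Component means — A: 9.5; B: 3.7; C: 13.
E[X] = 0.333333·9.5 + 0.416667·3.7 + 0.25·13 = 7.95833.

7.9583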